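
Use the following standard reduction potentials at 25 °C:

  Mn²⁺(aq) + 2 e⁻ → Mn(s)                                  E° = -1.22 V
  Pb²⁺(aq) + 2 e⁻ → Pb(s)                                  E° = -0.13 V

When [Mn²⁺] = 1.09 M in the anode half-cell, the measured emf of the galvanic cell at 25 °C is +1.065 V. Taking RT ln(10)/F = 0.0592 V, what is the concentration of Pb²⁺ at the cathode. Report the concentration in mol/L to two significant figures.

0.16 M

Pb²⁺/Pb is the cathode, Mn²⁺/Mn the anode: E°cell = +1.09 V, n = 2.
Overall reaction: Pb²⁺(aq) + Mn(s) → Pb(s) + Mn²⁺(aq); Q = [Mn²⁺]^1/[Pb²⁺]^1.
From E = E° − (0.0592/n) log Q: log Q = (E° − E)·n/0.0592 = (+1.09 − (+1.065))·2/0.0592 = 0.8446.
So 1·log[Pb²⁺] = 1·log(1.09) − log Q = 0.0374 − (0.8446) = -0.8072; [Pb²⁺] = 10^(-0.8072) ≈ 0.16 M.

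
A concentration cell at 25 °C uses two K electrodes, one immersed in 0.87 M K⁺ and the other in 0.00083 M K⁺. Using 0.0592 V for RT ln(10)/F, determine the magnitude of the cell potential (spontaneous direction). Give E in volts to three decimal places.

+0.179 V

For a concentration cell E°cell = 0. The 0.87 M side is the cathode (reduction is favoured where [K⁺] is higher).
With n = 1, E = −(0.0592/1) log([K⁺]ₐₙ/[K⁺]꜀ₐₜ) = −(0.0592/1) log(0.00083/0.87) = −(0.0592/1)(-3.020) = +0.179 V.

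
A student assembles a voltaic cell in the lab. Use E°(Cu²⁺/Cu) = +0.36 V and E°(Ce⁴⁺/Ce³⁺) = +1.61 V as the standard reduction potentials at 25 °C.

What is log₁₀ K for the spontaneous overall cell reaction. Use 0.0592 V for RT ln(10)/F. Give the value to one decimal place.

Cathode: Ce⁴⁺/Ce³⁺; anode: Cu²⁺/Cu. E°cell = +1.25 V, n = 2.
log K = nE°cell / 0.0592 = (2)(+1.25) / 0.0592 = 42.2.

42.2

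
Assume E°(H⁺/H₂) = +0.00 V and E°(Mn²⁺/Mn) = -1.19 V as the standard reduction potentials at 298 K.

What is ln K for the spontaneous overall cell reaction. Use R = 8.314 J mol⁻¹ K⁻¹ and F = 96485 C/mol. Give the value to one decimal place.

Cathode: H⁺/H₂; anode: Mn²⁺/Mn. E°cell = (+0.00) − (-1.19) = +1.19 V, with n = 2.
ΔG° = −nFE° = −RT ln K, so ln K = nFE°/(RT) = (2)(96485)(+1.19) / ((8.314)(298)) = 92.685.

92.7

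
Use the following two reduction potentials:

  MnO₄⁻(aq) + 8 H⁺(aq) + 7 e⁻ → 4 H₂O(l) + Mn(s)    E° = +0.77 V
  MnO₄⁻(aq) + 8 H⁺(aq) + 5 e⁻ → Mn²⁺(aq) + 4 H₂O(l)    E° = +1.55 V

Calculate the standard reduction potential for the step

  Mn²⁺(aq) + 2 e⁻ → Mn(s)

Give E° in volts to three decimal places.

-1.180 V

Sequential free energies add, so n₃E°₃ = n₁E°₁ + n₂E°₂.
With n₃ = 7, and the known step contributing 5×(+1.55) V, the unknown satisfies 2·E° = 7×(+0.77) − 5×(+1.55) = -2.360.
E° = -2.360 / 2 = -1.180 V.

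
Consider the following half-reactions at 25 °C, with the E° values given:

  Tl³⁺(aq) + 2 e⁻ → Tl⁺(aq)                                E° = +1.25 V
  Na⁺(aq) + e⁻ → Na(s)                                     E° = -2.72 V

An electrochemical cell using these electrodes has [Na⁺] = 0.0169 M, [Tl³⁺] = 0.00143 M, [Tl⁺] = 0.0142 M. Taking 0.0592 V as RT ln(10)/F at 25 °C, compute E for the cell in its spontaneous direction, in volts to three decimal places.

+4.045 V

Tl³⁺/Tl⁺ is the cathode (higher E°), Na⁺/Na the anode: E°cell = +1.25 − (-2.72) = +3.97 V, n = 2.
Overall: Tl³⁺(aq) + 2 Na(s) → Tl⁺(aq) + 2 Na⁺(aq)
Q = [Tl⁺]·[Na⁺]^2 / ([Tl³⁺]); log Q = -2.547.
E = E° − (0.0592/n) log Q = +3.97 − (0.0592/2)(-2.547) = +4.045 V.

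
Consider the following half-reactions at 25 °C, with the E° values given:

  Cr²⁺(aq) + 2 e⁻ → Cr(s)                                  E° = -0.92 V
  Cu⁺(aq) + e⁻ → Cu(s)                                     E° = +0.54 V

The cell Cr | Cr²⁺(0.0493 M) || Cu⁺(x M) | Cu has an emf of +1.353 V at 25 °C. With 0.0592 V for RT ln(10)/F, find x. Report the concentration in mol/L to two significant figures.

0.0035 M

Cu⁺/Cu is the cathode, Cr²⁺/Cr the anode: E°cell = +1.46 V, n = 2.
Overall reaction: 2 Cu⁺(aq) + Cr(s) → 2 Cu(s) + Cr²⁺(aq); Q = [Cr²⁺]^1/[Cu⁺]^2.
From E = E° − (0.0592/n) log Q: log Q = (E° − E)·n/0.0592 = (+1.46 − (+1.353))·2/0.0592 = 3.6149.
So 2·log[Cu⁺] = 1·log(0.0493) − log Q = -1.3072 − (3.6149) = -4.9221; log[Cu⁺] = -4.9221 / 2 = -2.4611; [Cu⁺] = 10^(-2.4611) ≈ 0.0035 M.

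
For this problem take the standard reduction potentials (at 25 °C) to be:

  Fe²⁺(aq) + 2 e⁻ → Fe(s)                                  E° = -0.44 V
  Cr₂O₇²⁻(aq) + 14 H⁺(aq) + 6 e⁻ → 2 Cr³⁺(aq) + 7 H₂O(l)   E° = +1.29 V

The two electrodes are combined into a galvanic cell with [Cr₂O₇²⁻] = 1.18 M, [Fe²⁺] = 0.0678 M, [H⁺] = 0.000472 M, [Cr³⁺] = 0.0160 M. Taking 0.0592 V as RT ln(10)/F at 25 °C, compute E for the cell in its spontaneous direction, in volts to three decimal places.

Cr₂O₇²⁻/Cr³⁺ is the cathode (higher E°), Fe²⁺/Fe the anode: E°cell = +1.29 − (-0.44) = +1.73 V, n = 6.
Overall: Cr₂O₇²⁻(aq) + 14 H⁺(aq) + 3 Fe(s) → 2 Cr³⁺(aq) + 7 H₂O(l) + 3 Fe²⁺(aq)
Q = [Cr³⁺]^2·[Fe²⁺]^3 / ([Cr₂O₇²⁻]·[H⁺]^14); log Q = 39.395.
E = E° − (0.0592/n) log Q = +1.73 − (0.0592/6)(39.395) = +1.341 V.

+1.341 V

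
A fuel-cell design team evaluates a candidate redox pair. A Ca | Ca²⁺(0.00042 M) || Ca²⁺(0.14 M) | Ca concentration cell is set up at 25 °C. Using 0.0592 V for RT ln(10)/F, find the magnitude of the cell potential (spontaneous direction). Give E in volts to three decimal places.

+0.075 V

For a concentration cell E°cell = 0. The 0.14 M side is the cathode (reduction is favoured where [Ca²⁺] is higher).
With n = 2, E = −(0.0592/2) log([Ca²⁺]ₐₙ/[Ca²⁺]꜀ₐₜ) = −(0.0592/2) log(0.00042/0.14) = −(0.0592/2)(-2.523) = +0.075 V.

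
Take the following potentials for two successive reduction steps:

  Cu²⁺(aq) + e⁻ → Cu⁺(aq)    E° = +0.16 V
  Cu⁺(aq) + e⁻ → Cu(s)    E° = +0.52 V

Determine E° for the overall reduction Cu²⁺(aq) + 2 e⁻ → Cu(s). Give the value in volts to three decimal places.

+0.340 V

Adding the free-energy changes (−nFE°) of the two steps gives −n₃FE°₃ = −n₁FE°₁ − n₂FE°₂.
E°₃ = (1×+0.16 + 1×+0.52) / 2 = (+0.680) / 2 = +0.340 V.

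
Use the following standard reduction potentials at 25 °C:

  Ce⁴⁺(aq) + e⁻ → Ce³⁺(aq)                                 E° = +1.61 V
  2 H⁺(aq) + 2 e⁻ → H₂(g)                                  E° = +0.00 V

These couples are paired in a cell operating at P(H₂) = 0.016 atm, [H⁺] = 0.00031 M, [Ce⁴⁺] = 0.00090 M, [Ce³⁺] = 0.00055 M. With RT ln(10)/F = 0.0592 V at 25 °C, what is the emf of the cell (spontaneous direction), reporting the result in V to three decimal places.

Ce⁴⁺/Ce³⁺ is the cathode (higher E°), H⁺/H₂ the anode: E°cell = +1.61 − (+0.00) = +1.61 V, n = 2.
Overall: 2 Ce⁴⁺(aq) + H₂(g) → 2 Ce³⁺(aq) + 2 H⁺(aq)
Q = [Ce³⁺]^2·[H⁺]^2 / ([Ce⁴⁺]^2·P(H₂)); log Q = -5.649.
E = E° − (0.0592/n) log Q = +1.61 − (0.0592/2)(-5.649) = +1.777 V.

+1.777 V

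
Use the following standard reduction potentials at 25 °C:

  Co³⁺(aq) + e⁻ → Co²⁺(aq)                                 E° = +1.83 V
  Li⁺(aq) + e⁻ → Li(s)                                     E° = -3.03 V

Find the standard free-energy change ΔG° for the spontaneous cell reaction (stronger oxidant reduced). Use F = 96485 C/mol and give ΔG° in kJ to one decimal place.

-468.9 kJ

Co³⁺/Co²⁺ (E° = +1.83 V) is the cathode; Li⁺/Li (E° = -3.03 V) is the anode, so E°cell = +4.86 V.
Balancing electrons gives n = 1 (lcm of 1 and 1).
ΔG° = −nFE° = −(1)(96485)(+4.86) = -468,917 J = -468.9 kJ.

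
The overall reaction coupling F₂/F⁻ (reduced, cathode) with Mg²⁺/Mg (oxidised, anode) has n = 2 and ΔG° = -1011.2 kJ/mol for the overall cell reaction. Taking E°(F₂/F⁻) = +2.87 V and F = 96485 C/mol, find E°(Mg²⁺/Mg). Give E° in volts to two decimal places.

-2.37 V

E°cell = −ΔG°/(nF) = −(-1011.2×10³)/((2)(96485)) = +5.240 V.
Since F₂/F⁻ is the cathode and Mg²⁺/Mg the anode, E°cell = E°(F₂/F⁻) − E°(Mg²⁺/Mg).
So E°(Mg²⁺/Mg) = E°(F₂/F⁻) − E°cell = (+2.87) − (+5.240) = -2.37 V.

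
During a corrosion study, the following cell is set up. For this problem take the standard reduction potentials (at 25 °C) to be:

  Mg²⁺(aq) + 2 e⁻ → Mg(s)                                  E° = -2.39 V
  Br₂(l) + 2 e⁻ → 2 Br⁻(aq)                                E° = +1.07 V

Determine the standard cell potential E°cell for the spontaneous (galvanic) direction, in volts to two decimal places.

+3.46 V

The Br₂/Br⁻ couple has the higher reduction potential, so it is the cathode; Mg²⁺/Mg is oxidised at the anode.
E°cell = E°(cathode) − E°(anode) = (+1.07) − (-2.39) = +3.46 V.
Since E°cell > 0, the reaction is spontaneous under standard conditions.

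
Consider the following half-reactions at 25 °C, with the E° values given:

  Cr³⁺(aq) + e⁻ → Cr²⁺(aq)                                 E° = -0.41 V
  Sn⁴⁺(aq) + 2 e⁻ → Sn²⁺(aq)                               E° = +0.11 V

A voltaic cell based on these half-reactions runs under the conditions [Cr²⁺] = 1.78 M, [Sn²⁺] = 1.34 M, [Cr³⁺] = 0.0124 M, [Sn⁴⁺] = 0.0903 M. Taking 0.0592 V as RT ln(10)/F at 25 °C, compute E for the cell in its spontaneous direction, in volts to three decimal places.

Sn⁴⁺/Sn²⁺ is the cathode (higher E°), Cr³⁺/Cr²⁺ the anode: E°cell = +0.11 − (-0.41) = +0.52 V, n = 2.
Overall: Sn⁴⁺(aq) + 2 Cr²⁺(aq) → Sn²⁺(aq) + 2 Cr³⁺(aq)
Q = [Sn²⁺]·[Cr³⁺]^2 / ([Sn⁴⁺]·[Cr²⁺]^2); log Q = -3.143.
E = E° − (0.0592/n) log Q = +0.52 − (0.0592/2)(-3.143) = +0.613 V.

+0.613 V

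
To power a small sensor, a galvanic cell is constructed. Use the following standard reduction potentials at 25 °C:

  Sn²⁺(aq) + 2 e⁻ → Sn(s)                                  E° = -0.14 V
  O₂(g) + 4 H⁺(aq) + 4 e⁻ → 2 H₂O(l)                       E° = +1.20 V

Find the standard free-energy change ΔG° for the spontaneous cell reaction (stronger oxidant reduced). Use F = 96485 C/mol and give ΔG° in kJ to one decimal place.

-517.2 kJ

O₂/H₂O (E° = +1.20 V) is the cathode; Sn²⁺/Sn (E° = -0.14 V) is the anode, so E°cell = +1.34 V.
Balancing electrons gives n = 4 (lcm of 4 and 2).
ΔG° = −nFE° = −(4)(96485)(+1.34) = -517,160 J = -517.2 kJ.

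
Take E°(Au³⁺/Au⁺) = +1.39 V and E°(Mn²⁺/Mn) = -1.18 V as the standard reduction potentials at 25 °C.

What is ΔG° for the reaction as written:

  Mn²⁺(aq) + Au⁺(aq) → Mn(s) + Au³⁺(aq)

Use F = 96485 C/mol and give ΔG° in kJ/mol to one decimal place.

As written, Mn²⁺/Mn is reduced (cathode) and Au³⁺/Au⁺ is oxidised (anode), so E°cell = (-1.18) − (+1.39) = -2.57 V.
Balancing electrons gives n = 2.
ΔG° = −nFE° = −(2)(96485)(-2.57) = 495,933 J = +495.9 kJ/mol.

+495.9 kJ/mol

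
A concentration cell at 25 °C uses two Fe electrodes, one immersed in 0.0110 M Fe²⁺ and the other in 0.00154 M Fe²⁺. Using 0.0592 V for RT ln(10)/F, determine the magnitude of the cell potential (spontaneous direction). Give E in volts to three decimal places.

For a concentration cell E°cell = 0. The 0.0110 M side is the cathode (reduction is favoured where [Fe²⁺] is higher).
With n = 2, E = −(0.0592/2) log([Fe²⁺]ₐₙ/[Fe²⁺]꜀ₐₜ) = −(0.0592/2) log(0.00154/0.011) = −(0.0592/2)(-0.854) = +0.025 V.

+0.025 V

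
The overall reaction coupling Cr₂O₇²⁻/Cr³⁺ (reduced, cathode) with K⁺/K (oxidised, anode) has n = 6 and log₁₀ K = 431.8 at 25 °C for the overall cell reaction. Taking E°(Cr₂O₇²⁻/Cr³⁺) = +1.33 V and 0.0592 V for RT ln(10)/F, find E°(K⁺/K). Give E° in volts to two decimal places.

E°cell = (0.0592/n)·log K = (0.0592/6)(431.8) = +4.260 V.
Since Cr₂O₇²⁻/Cr³⁺ is the cathode and K⁺/K the anode, E°cell = E°(Cr₂O₇²⁻/Cr³⁺) − E°(K⁺/K).
So E°(K⁺/K) = E°(Cr₂O₇²⁻/Cr³⁺) − E°cell = (+1.33) − (+4.260) = -2.93 V.

-2.93 V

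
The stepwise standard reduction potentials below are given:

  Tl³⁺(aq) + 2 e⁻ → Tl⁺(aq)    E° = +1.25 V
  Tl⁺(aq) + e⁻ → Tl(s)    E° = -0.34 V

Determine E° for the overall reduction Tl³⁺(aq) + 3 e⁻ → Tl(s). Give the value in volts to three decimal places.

Adding the free-energy changes (−nFE°) of the two steps gives −n₃FE°₃ = −n₁FE°₁ − n₂FE°₂.
E°₃ = (2×+1.25 + 1×-0.34) / 3 = (+2.160) / 3 = +0.720 V.

+0.720 V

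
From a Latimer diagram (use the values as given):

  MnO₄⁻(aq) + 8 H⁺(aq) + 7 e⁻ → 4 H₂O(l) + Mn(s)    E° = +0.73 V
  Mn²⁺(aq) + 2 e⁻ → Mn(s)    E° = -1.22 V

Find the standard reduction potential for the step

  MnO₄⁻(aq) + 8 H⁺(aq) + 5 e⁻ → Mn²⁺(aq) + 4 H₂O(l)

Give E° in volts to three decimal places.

Sequential free energies add, so n₃E°₃ = n₁E°₁ + n₂E°₂.
With n₃ = 7, and the known step contributing 2×(-1.22) V, the unknown satisfies 5·E° = 7×(+0.73) − 2×(-1.22) = +7.550.
E° = +7.550 / 5 = +1.510 V.

+1.510 V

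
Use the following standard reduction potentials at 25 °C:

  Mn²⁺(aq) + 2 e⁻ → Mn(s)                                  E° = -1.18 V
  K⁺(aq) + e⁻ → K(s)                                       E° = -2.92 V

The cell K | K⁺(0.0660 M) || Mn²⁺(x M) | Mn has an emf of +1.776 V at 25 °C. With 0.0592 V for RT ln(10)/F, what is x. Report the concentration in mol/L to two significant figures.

Mn²⁺/Mn is the cathode, K⁺/K the anode: E°cell = +1.74 V, n = 2.
Overall reaction: Mn²⁺(aq) + 2 K(s) → Mn(s) + 2 K⁺(aq); Q = [K⁺]^2/[Mn²⁺]^1.
From E = E° − (0.0592/n) log Q: log Q = (E° − E)·n/0.0592 = (+1.74 − (+1.776))·2/0.0592 = -1.2162.
So 1·log[Mn²⁺] = 2·log(0.066) − log Q = -2.3609 − (-1.2162) = -1.1447; [Mn²⁺] = 10^(-1.1447) ≈ 0.072 M.

0.072 M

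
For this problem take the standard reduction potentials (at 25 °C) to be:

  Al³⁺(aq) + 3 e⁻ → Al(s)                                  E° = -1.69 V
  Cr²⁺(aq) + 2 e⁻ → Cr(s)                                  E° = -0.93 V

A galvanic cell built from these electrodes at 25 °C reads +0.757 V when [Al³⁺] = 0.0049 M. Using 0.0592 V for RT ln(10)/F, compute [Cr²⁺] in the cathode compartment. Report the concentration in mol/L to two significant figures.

0.023 M

Cr²⁺/Cr is the cathode, Al³⁺/Al the anode: E°cell = +0.76 V, n = 6.
Overall reaction: 3 Cr²⁺(aq) + 2 Al(s) → 3 Cr(s) + 2 Al³⁺(aq); Q = [Al³⁺]^2/[Cr²⁺]^3.
From E = E° − (0.0592/n) log Q: log Q = (E° − E)·n/0.0592 = (+0.76 − (+0.757))·6/0.0592 = 0.3041.
So 3·log[Cr²⁺] = 2·log(0.0049) − log Q = -4.6196 − (0.3041) = -4.9237; log[Cr²⁺] = -4.9237 / 3 = -1.6412; [Cr²⁺] = 10^(-1.6412) ≈ 0.023 M.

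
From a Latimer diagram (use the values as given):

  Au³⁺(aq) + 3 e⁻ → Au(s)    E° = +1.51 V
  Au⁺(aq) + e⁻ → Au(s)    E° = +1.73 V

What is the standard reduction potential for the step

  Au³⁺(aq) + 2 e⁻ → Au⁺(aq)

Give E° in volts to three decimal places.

Sequential free energies add, so n₃E°₃ = n₁E°₁ + n₂E°₂.
With n₃ = 3, and the known step contributing 1×(+1.73) V, the unknown satisfies 2·E° = 3×(+1.51) − 1×(+1.73) = +2.800.
E° = +2.800 / 2 = +1.400 V.

+1.400 V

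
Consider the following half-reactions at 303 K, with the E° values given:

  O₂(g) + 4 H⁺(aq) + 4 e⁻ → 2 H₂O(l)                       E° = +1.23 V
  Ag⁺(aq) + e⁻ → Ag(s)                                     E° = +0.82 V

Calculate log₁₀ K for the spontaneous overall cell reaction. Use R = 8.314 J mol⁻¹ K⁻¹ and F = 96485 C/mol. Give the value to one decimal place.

Cathode: O₂/H₂O; anode: Ag⁺/Ag. E°cell = (+1.23) − (+0.82) = +0.41 V, with n = 4.
ΔG° = −nFE° = −RT ln K, so ln K = nFE°/(RT) = (4)(96485)(+0.41) / ((8.314)(303)) = 62.813.
log₁₀ K = 62.813 / ln 10 = 27.3.

27.3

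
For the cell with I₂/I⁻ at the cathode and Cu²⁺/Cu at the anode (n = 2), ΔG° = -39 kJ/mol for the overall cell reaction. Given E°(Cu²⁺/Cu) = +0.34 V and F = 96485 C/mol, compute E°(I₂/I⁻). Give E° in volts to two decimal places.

E°cell = −ΔG°/(nF) = −(-39×10³)/((2)(96485)) = +0.202 V.
Since I₂/I⁻ is the cathode and Cu²⁺/Cu the anode, E°cell = E°(I₂/I⁻) − E°(Cu²⁺/Cu).
So E°(I₂/I⁻) = E°cell + E°(Cu²⁺/Cu) = +0.202 + (+0.34) = +0.54 V.

+0.54 V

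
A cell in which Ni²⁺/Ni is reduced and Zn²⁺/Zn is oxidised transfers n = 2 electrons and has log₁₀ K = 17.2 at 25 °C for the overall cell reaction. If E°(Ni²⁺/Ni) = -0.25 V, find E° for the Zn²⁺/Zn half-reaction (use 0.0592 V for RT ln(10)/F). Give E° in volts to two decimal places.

E°cell = (0.0592/n)·log K = (0.0592/2)(17.2) = +0.509 V.
Since Ni²⁺/Ni is the cathode and Zn²⁺/Zn the anode, E°cell = E°(Ni²⁺/Ni) − E°(Zn²⁺/Zn).
So E°(Zn²⁺/Zn) = E°(Ni²⁺/Ni) − E°cell = (-0.25) − (+0.509) = -0.76 V.

-0.76 V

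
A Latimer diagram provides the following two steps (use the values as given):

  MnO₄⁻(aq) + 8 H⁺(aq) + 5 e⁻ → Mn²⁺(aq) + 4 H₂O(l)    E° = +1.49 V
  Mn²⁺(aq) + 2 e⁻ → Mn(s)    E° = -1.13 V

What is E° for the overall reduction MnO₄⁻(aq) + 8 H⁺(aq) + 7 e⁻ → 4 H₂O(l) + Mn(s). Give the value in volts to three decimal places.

Adding the free-energy changes (−nFE°) of the two steps gives −n₃FE°₃ = −n₁FE°₁ − n₂FE°₂.
E°₃ = (5×+1.49 + 2×-1.13) / 7 = (+5.190) / 7 = +0.741 V.
Simply averaging or adding the two E° values would be wrong; the electron-weighted sum is required.

+0.741 V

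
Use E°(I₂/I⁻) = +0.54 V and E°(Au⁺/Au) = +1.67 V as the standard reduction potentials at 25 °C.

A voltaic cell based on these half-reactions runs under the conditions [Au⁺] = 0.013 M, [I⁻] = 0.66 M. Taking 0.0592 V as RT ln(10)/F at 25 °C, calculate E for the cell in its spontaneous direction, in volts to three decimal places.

+1.008 V

Au⁺/Au is the cathode (higher E°), I₂/I⁻ the anode: E°cell = +1.67 − (+0.54) = +1.13 V, n = 2.
Overall: 2 Au⁺(aq) + 2 I⁻(aq) → 2 Au(s) + I₂(s)
Q = 1 / ([Au⁺]^2·[I⁻]^2); log Q = 4.133.
E = E° − (0.0592/n) log Q = +1.13 − (0.0592/2)(4.133) = +1.008 V.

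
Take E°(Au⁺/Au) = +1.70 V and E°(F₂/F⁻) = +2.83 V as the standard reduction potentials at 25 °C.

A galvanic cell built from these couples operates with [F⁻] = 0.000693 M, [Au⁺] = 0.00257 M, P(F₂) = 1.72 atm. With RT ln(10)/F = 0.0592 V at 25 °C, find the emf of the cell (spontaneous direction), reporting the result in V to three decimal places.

F₂/F⁻ is the cathode (higher E°), Au⁺/Au the anode: E°cell = +2.83 − (+1.70) = +1.13 V, n = 2.
Overall: F₂(g) + 2 Au(s) → 2 F⁻(aq) + 2 Au⁺(aq)
Q = [F⁻]^2·[Au⁺]^2 / (P(F₂)); log Q = -11.734.
E = E° − (0.0592/n) log Q = +1.13 − (0.0592/2)(-11.734) = +1.477 V.

+1.477 V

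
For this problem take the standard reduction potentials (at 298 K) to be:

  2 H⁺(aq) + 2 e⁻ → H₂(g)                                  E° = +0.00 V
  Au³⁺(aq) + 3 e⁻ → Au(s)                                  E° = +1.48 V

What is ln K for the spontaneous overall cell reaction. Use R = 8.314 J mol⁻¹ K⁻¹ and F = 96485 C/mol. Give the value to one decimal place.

Cathode: Au³⁺/Au; anode: H⁺/H₂. E°cell = (+1.48) − (+0.00) = +1.48 V, with n = 6.
ΔG° = −nFE° = −RT ln K, so ln K = nFE°/(RT) = (6)(96485)(+1.48) / ((8.314)(298)) = 345.817.

345.8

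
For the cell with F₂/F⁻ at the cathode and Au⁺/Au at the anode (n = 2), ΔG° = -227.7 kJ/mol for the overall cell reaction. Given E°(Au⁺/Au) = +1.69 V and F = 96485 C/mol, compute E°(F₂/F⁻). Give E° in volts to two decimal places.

E°cell = −ΔG°/(nF) = −(-227.7×10³)/((2)(96485)) = +1.180 V.
Since F₂/F⁻ is the cathode and Au⁺/Au the anode, E°cell = E°(F₂/F⁻) − E°(Au⁺/Au).
So E°(F₂/F⁻) = E°cell + E°(Au⁺/Au) = +1.180 + (+1.69) = +2.87 V.

+2.87 V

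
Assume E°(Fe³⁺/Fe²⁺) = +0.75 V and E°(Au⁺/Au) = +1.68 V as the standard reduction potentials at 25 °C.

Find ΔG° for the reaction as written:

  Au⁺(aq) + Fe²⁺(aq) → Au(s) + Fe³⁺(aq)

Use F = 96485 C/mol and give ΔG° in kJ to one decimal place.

As written, Au⁺/Au is reduced (cathode) and Fe³⁺/Fe²⁺ is oxidised (anode), so E°cell = (+1.68) − (+0.75) = +0.93 V.
Balancing electrons gives n = 1.
ΔG° = −nFE° = −(1)(96485)(+0.93) = -89,731 J = -89.7 kJ.

-89.7 kJ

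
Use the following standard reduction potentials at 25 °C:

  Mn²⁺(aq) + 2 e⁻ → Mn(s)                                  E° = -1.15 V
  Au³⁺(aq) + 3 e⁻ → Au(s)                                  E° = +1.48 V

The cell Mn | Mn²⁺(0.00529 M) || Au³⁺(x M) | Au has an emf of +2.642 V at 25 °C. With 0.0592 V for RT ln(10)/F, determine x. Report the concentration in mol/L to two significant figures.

0.0016 M

Au³⁺/Au is the cathode, Mn²⁺/Mn the anode: E°cell = +2.63 V, n = 6.
Overall reaction: 2 Au³⁺(aq) + 3 Mn(s) → 2 Au(s) + 3 Mn²⁺(aq); Q = [Mn²⁺]^3/[Au³⁺]^2.
From E = E° − (0.0592/n) log Q: log Q = (E° − E)·n/0.0592 = (+2.63 − (+2.642))·6/0.0592 = -1.2162.
So 2·log[Au³⁺] = 3·log(0.00529) − log Q = -6.8296 − (-1.2162) = -5.6134; log[Au³⁺] = -5.6134 / 2 = -2.8067; [Au³⁺] = 10^(-2.8067) ≈ 0.0016 M.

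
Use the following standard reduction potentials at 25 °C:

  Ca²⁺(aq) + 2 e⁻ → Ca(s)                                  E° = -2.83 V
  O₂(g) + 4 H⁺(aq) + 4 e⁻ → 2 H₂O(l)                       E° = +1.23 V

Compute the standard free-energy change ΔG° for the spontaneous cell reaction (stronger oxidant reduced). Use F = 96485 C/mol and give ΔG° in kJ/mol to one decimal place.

-1566.9 kJ/mol

O₂/H₂O (E° = +1.23 V) is the cathode; Ca²⁺/Ca (E° = -2.83 V) is the anode, so E°cell = +4.06 V.
Balancing electrons gives n = 4 (lcm of 4 and 2).
ΔG° = −nFE° = −(4)(96485)(+4.06) = -1,566,916 J = -1566.9 kJ/mol.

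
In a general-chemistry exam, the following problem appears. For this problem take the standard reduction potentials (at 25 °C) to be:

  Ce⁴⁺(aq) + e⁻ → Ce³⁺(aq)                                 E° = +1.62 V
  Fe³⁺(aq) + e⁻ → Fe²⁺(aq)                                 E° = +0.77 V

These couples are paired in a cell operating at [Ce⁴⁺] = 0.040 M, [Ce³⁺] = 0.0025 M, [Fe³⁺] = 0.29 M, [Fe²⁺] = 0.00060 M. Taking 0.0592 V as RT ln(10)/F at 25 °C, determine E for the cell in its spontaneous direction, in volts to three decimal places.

Ce⁴⁺/Ce³⁺ is the cathode (higher E°), Fe³⁺/Fe²⁺ the anode: E°cell = +1.62 − (+0.77) = +0.85 V, n = 1.
Overall: Ce⁴⁺(aq) + Fe²⁺(aq) → Ce³⁺(aq) + Fe³⁺(aq)
Q = [Ce³⁺]·[Fe³⁺] / ([Ce⁴⁺]·[Fe²⁺]); log Q = 1.480.
E = E° − (0.0592/n) log Q = +0.85 − (0.0592/1)(1.480) = +0.762 V.

+0.762 V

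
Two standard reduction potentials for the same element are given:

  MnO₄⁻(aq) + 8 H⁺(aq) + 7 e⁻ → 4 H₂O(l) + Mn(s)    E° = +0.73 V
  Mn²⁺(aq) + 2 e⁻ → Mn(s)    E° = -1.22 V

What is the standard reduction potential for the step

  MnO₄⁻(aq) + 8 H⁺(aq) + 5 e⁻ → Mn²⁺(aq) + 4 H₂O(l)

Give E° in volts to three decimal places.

+1.510 V

Sequential free energies add, so n₃E°₃ = n₁E°₁ + n₂E°₂.
With n₃ = 7, and the known step contributing 2×(-1.22) V, the unknown satisfies 5·E° = 7×(+0.73) − 2×(-1.22) = +7.550.
E° = +7.550 / 5 = +1.510 V.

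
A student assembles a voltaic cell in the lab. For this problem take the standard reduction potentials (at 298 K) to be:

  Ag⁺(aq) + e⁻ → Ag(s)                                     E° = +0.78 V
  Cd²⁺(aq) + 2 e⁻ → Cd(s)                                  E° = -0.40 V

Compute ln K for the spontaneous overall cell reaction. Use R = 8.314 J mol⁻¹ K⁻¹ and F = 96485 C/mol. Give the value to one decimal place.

Cathode: Ag⁺/Ag; anode: Cd²⁺/Cd. E°cell = (+0.78) − (-0.40) = +1.18 V, with n = 2.
ΔG° = −nFE° = −RT ln K, so ln K = nFE°/(RT) = (2)(96485)(+1.18) / ((8.314)(298)) = 91.906.

91.9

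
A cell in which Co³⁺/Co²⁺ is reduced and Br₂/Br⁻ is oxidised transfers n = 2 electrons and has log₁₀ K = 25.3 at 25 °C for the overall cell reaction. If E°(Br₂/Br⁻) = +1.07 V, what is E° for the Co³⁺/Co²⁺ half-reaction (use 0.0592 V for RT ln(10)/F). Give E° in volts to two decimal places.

E°cell = (0.0592/n)·log K = (0.0592/2)(25.3) = +0.749 V.
Since Co³⁺/Co²⁺ is the cathode and Br₂/Br⁻ the anode, E°cell = E°(Co³⁺/Co²⁺) − E°(Br₂/Br⁻).
So E°(Co³⁺/Co²⁺) = E°cell + E°(Br₂/Br⁻) = +0.749 + (+1.07) = +1.82 V.

+1.82 V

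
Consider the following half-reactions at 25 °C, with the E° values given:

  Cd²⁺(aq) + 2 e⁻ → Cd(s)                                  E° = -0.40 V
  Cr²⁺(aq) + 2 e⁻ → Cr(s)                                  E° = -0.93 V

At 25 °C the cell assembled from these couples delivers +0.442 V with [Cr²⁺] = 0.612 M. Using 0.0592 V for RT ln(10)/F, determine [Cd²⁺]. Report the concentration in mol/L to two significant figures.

0.00065 M

Cd²⁺/Cd is the cathode, Cr²⁺/Cr the anode: E°cell = +0.53 V, n = 2.
Overall reaction: Cd²⁺(aq) + Cr(s) → Cd(s) + Cr²⁺(aq); Q = [Cr²⁺]^1/[Cd²⁺]^1.
From E = E° − (0.0592/n) log Q: log Q = (E° − E)·n/0.0592 = (+0.53 − (+0.442))·2/0.0592 = 2.9730.
So 1·log[Cd²⁺] = 1·log(0.612) − log Q = -0.2132 − (2.9730) = -3.1862; [Cd²⁺] = 10^(-3.1862) ≈ 0.00065 M.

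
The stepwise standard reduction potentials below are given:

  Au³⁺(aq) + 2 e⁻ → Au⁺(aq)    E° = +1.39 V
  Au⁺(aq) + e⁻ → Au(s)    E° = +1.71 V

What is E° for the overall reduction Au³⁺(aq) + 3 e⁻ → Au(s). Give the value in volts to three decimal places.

+1.497 V

Standard free energies of sequential steps add: ΔG°₃ = ΔG°₁ + ΔG°₂, so n₃E°₃ = n₁E°₁ + n₂E°₂.
E°₃ = (2×+1.39 + 1×+1.71) / 3 = (+4.490) / 3 = +1.497 V.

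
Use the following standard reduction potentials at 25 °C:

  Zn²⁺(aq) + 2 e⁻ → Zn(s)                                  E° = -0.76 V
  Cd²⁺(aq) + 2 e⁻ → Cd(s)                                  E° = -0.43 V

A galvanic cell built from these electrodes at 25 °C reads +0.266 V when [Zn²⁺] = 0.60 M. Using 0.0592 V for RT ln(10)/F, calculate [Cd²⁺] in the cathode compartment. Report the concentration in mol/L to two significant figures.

0.0041 M

Cd²⁺/Cd is the cathode, Zn²⁺/Zn the anode: E°cell = +0.33 V, n = 2.
Overall reaction: Cd²⁺(aq) + Zn(s) → Cd(s) + Zn²⁺(aq); Q = [Zn²⁺]^1/[Cd²⁺]^1.
From E = E° − (0.0592/n) log Q: log Q = (E° − E)·n/0.0592 = (+0.33 − (+0.266))·2/0.0592 = 2.1622.
So 1·log[Cd²⁺] = 1·log(0.6) − log Q = -0.2218 − (2.1622) = -2.3840; [Cd²⁺] = 10^(-2.3840) ≈ 0.0041 M.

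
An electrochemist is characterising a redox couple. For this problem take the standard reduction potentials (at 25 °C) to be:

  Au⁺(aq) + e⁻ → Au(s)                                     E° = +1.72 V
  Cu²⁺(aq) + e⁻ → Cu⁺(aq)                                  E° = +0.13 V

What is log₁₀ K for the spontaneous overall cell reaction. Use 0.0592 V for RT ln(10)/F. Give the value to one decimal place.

26.9

Cathode: Au⁺/Au; anode: Cu²⁺/Cu⁺. E°cell = +1.59 V, n = 1.
log K = nE°cell / 0.0592 = (1)(+1.59) / 0.0592 = 26.9.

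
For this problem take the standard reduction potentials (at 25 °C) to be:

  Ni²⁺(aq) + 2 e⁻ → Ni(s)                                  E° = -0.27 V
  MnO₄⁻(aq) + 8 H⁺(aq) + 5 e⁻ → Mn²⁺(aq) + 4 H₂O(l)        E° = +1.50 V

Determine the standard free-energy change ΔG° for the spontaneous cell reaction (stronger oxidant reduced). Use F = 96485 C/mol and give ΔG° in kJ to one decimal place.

-1707.8 kJ

MnO₄⁻/Mn²⁺ (E° = +1.50 V) is the cathode; Ni²⁺/Ni (E° = -0.27 V) is the anode, so E°cell = +1.77 V.
Balancing electrons gives n = 10 (lcm of 5 and 2).
ΔG° = −nFE° = −(10)(96485)(+1.77) = -1,707,784 J = -1707.8 kJ.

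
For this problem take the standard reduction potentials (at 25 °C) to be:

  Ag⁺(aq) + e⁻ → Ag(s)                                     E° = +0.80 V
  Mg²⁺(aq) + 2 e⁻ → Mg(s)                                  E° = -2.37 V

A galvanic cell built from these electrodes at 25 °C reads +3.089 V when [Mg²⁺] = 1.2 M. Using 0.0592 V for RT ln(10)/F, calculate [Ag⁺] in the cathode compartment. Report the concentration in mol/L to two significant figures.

0.047 M

Ag⁺/Ag is the cathode, Mg²⁺/Mg the anode: E°cell = +3.17 V, n = 2.
Overall reaction: 2 Ag⁺(aq) + Mg(s) → 2 Ag(s) + Mg²⁺(aq); Q = [Mg²⁺]^1/[Ag⁺]^2.
From E = E° − (0.0592/n) log Q: log Q = (E° − E)·n/0.0592 = (+3.17 − (+3.089))·2/0.0592 = 2.7365.
So 2·log[Ag⁺] = 1·log(1.2) − log Q = 0.0792 − (2.7365) = -2.6573; log[Ag⁺] = -2.6573 / 2 = -1.3287; [Ag⁺] = 10^(-1.3287) ≈ 0.047 M.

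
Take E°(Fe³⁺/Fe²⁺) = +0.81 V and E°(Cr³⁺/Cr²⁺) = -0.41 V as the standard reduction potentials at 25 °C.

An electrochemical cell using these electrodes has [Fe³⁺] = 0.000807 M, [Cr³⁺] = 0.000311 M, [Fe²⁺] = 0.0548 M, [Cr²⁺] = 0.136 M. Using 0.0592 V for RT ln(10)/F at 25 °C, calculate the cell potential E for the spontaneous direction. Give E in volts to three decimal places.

+1.268 V

Fe³⁺/Fe²⁺ is the cathode (higher E°), Cr³⁺/Cr²⁺ the anode: E°cell = +0.81 − (-0.41) = +1.22 V, n = 1.
Overall: Fe³⁺(aq) + Cr²⁺(aq) → Fe²⁺(aq) + Cr³⁺(aq)
Q = [Fe²⁺]·[Cr³⁺] / ([Fe³⁺]·[Cr²⁺]); log Q = -0.809.
E = E° − (0.0592/n) log Q = +1.22 − (0.0592/1)(-0.809) = +1.268 V.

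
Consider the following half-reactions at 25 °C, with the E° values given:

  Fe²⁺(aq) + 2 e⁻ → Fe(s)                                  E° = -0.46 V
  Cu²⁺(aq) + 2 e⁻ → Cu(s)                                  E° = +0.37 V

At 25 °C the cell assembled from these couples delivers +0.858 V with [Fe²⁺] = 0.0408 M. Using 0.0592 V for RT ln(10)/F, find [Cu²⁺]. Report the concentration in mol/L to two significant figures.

Cu²⁺/Cu is the cathode, Fe²⁺/Fe the anode: E°cell = +0.83 V, n = 2.
Overall reaction: Cu²⁺(aq) + Fe(s) → Cu(s) + Fe²⁺(aq); Q = [Fe²⁺]^1/[Cu²⁺]^1.
From E = E° − (0.0592/n) log Q: log Q = (E° − E)·n/0.0592 = (+0.83 − (+0.858))·2/0.0592 = -0.9459.
So 1·log[Cu²⁺] = 1·log(0.0408) − log Q = -1.3893 − (-0.9459) = -0.4434; [Cu²⁺] = 10^(-0.4434) ≈ 0.36 M.

0.36 M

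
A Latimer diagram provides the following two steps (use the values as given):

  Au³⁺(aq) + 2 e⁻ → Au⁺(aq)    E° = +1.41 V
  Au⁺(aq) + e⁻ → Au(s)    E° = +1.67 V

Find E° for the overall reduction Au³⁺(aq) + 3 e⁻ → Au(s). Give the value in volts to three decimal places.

Adding the free-energy changes (−nFE°) of the two steps gives −n₃FE°₃ = −n₁FE°₁ − n₂FE°₂.
E°₃ = (2×+1.41 + 1×+1.67) / 3 = (+4.490) / 3 = +1.497 V.
E° values themselves are not directly additive — weighting by electron count is essential.

+1.497 V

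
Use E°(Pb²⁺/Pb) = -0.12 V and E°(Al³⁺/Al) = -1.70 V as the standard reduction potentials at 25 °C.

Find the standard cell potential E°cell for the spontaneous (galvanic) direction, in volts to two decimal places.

+1.58 V

The Pb²⁺/Pb couple has the higher reduction potential, so it is the cathode; Al³⁺/Al is oxidised at the anode.
E°cell = E°(cathode) − E°(anode) = (-0.12) − (-1.70) = +1.58 V.
Since E°cell > 0, the reaction is spontaneous under standard conditions.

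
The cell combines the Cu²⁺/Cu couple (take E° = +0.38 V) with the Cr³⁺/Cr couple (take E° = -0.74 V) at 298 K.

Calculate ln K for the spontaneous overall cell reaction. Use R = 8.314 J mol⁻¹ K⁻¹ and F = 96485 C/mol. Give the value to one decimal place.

Cathode: Cu²⁺/Cu; anode: Cr³⁺/Cr. E°cell = (+0.38) − (-0.74) = +1.12 V, with n = 6.
ΔG° = −nFE° = −RT ln K, so ln K = nFE°/(RT) = (6)(96485)(+1.12) / ((8.314)(298)) = 261.699.

261.7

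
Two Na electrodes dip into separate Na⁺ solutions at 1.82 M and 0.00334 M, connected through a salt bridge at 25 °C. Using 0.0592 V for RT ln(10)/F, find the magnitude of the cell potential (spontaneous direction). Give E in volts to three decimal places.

+0.162 V

For a concentration cell E°cell = 0. The 1.82 M side is the cathode (reduction is favoured where [Na⁺] is higher).
With n = 1, E = −(0.0592/1) log([Na⁺]ₐₙ/[Na⁺]꜀ₐₜ) = −(0.0592/1) log(0.00334/1.82) = −(0.0592/1)(-2.736) = +0.162 V.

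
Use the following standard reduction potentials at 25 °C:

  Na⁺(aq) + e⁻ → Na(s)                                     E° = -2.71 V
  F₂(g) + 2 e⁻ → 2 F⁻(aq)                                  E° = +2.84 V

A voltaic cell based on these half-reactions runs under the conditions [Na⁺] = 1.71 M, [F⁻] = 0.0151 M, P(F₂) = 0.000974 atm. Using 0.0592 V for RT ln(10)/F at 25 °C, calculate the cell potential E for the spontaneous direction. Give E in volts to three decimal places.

+5.555 V

F₂/F⁻ is the cathode (higher E°), Na⁺/Na the anode: E°cell = +2.84 − (-2.71) = +5.55 V, n = 2.
Overall: F₂(g) + 2 Na(s) → 2 F⁻(aq) + 2 Na⁺(aq)
Q = [F⁻]^2·[Na⁺]^2 / (P(F₂)); log Q = -0.165.
E = E° − (0.0592/n) log Q = +5.55 − (0.0592/2)(-0.165) = +5.555 V.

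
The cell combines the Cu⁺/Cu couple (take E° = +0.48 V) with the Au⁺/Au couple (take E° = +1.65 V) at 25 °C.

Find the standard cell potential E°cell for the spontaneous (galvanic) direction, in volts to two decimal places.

+1.17 V

The Au⁺/Au couple has the higher reduction potential, so it is the cathode; Cu⁺/Cu is oxidised at the anode.
E°cell = E°(cathode) − E°(anode) = (+1.65) − (+0.48) = +1.17 V.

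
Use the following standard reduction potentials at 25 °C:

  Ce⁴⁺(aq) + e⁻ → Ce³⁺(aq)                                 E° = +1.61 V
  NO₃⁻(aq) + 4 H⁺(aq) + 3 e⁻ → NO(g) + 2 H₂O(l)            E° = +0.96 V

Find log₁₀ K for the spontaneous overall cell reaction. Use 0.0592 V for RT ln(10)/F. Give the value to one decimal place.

32.9

Cathode: Ce⁴⁺/Ce³⁺; anode: NO₃⁻/NO. E°cell = +0.65 V, n = 3.
log K = nE°cell / 0.0592 = (3)(+0.65) / 0.0592 = 32.9.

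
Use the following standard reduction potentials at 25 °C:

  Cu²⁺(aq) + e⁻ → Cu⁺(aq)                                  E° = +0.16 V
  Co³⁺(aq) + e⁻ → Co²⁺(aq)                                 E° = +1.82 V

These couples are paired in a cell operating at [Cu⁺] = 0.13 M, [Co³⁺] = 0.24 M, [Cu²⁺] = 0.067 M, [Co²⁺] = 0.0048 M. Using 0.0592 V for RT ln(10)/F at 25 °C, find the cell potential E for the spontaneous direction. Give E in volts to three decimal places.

Co³⁺/Co²⁺ is the cathode (higher E°), Cu²⁺/Cu⁺ the anode: E°cell = +1.82 − (+0.16) = +1.66 V, n = 1.
Overall: Co³⁺(aq) + Cu⁺(aq) → Co²⁺(aq) + Cu²⁺(aq)
Q = [Co²⁺]·[Cu²⁺] / ([Co³⁺]·[Cu⁺]); log Q = -1.987.
E = E° − (0.0592/n) log Q = +1.66 − (0.0592/1)(-1.987) = +1.778 V.

+1.778 V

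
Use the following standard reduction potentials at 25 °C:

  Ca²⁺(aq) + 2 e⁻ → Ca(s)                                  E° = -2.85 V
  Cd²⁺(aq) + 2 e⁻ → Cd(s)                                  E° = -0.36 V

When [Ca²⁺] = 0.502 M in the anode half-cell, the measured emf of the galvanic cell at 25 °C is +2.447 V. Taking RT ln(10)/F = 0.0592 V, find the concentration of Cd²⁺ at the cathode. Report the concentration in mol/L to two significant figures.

Cd²⁺/Cd is the cathode, Ca²⁺/Ca the anode: E°cell = +2.49 V, n = 2.
Overall reaction: Cd²⁺(aq) + Ca(s) → Cd(s) + Ca²⁺(aq); Q = [Ca²⁺]^1/[Cd²⁺]^1.
From E = E° − (0.0592/n) log Q: log Q = (E° − E)·n/0.0592 = (+2.49 − (+2.447))·2/0.0592 = 1.4527.
So 1·log[Cd²⁺] = 1·log(0.502) − log Q = -0.2993 − (1.4527) = -1.7520; [Cd²⁺] = 10^(-1.7520) ≈ 0.018 M.

0.018 M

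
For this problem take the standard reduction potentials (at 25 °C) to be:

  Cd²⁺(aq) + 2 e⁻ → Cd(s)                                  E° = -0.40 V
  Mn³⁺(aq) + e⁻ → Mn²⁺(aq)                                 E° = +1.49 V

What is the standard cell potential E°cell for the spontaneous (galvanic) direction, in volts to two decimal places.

The Mn³⁺/Mn²⁺ couple has the higher reduction potential, so it is the cathode; Cd²⁺/Cd is oxidised at the anode.
E°cell = E°(cathode) − E°(anode) = (+1.49) − (-0.40) = +1.89 V.
Since E°cell > 0, the reaction is spontaneous under standard conditions.

+1.89 V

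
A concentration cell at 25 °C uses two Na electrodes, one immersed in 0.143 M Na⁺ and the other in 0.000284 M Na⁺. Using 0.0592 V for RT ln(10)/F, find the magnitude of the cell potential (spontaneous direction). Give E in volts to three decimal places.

For a concentration cell E°cell = 0. The 0.143 M side is the cathode (reduction is favoured where [Na⁺] is higher).
With n = 1, E = −(0.0592/1) log([Na⁺]ₐₙ/[Na⁺]꜀ₐₜ) = −(0.0592/1) log(0.000284/0.143) = −(0.0592/1)(-2.702) = +0.160 V.

+0.160 V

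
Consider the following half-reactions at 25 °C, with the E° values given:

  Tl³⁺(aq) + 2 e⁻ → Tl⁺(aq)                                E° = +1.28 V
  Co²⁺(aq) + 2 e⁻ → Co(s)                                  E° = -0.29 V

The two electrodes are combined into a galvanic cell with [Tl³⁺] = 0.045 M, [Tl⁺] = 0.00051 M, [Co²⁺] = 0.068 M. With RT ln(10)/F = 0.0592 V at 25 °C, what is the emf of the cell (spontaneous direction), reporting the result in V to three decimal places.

+1.662 V

Tl³⁺/Tl⁺ is the cathode (higher E°), Co²⁺/Co the anode: E°cell = +1.28 − (-0.29) = +1.57 V, n = 2.
Overall: Tl³⁺(aq) + Co(s) → Tl⁺(aq) + Co²⁺(aq)
Q = [Tl⁺]·[Co²⁺] / ([Tl³⁺]); log Q = -3.113.
E = E° − (0.0592/n) log Q = +1.57 − (0.0592/2)(-3.113) = +1.662 V.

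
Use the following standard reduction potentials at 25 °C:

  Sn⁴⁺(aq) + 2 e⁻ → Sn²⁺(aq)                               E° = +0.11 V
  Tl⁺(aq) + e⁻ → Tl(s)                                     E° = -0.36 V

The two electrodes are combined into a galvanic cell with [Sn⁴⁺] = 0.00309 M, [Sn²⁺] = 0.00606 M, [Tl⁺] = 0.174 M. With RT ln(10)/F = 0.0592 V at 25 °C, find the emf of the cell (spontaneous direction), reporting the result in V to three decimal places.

+0.506 V

Sn⁴⁺/Sn²⁺ is the cathode (higher E°), Tl⁺/Tl the anode: E°cell = +0.11 − (-0.36) = +0.47 V, n = 2.
Overall: Sn⁴⁺(aq) + 2 Tl(s) → Sn²⁺(aq) + 2 Tl⁺(aq)
Q = [Sn²⁺]·[Tl⁺]^2 / ([Sn⁴⁺]); log Q = -1.226.
E = E° − (0.0592/n) log Q = +0.47 − (0.0592/2)(-1.226) = +0.506 V.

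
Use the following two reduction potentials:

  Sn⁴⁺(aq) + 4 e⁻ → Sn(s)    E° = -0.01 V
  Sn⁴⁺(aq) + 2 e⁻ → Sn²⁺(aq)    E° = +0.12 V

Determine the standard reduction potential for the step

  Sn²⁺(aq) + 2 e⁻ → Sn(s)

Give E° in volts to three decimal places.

Sequential free energies add, so n₃E°₃ = n₁E°₁ + n₂E°₂.
With n₃ = 4, and the known step contributing 2×(+0.12) V, the unknown satisfies 2·E° = 4×(-0.01) − 2×(+0.12) = -0.280.
E° = -0.280 / 2 = -0.140 V.

-0.140 V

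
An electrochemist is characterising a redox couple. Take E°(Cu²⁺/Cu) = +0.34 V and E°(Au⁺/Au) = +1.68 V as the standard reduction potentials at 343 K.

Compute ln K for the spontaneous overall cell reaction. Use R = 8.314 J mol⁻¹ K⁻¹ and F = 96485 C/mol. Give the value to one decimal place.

90.7

Cathode: Au⁺/Au; anode: Cu²⁺/Cu. E°cell = (+1.68) − (+0.34) = +1.34 V, with n = 2.
ΔG° = −nFE° = −RT ln K, so ln K = nFE°/(RT) = (2)(96485)(+1.34) / ((8.314)(343)) = 90.676.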